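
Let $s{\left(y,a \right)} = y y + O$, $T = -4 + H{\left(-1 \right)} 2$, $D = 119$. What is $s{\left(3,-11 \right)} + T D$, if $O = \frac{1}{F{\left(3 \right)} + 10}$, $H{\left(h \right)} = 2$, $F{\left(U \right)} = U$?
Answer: $\frac{118}{13} \approx 9.0769$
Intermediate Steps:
$T = 0$ ($T = -4 + 2 \cdot 2 = -4 + 4 = 0$)
$O = \frac{1}{13}$ ($O = \frac{1}{3 + 10} = \frac{1}{13} \approx 0.076923$)
$s{\left(y,a \right)} = \frac{1}{13} + y^{2}$ ($s{\left(y,a \right)} = y y + \frac{1}{13} = y^{2} + \frac{1}{13} = \frac{1}{13} + y^{2}$)
$s{\left(3,-11 \right)} + T D = \left(\frac{1}{13} + 3^{2}\right) + 0 \cdot 119 = \left(\frac{1}{13} + 9\right) + 0 = \frac{118}{13} + 0 = \frac{118}{13}$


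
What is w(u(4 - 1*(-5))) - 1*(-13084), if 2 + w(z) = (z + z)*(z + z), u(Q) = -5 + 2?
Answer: 13118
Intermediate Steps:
u(Q) = -3
w(z) = -2 + 4*z**2 (w(z) = -2 + (z + z)*(z + z) = -2 + (2*z)*(2*z) = -2 + 4*z**2)
w(u(4 - 1*(-5))) - 1*(-13084) = (-2 + 4*(-3)**2) - 1*(-13084) = (-2 + 4*9) + 13084 = (-2 + 36) + 13084 = 34 + 13084 = 13118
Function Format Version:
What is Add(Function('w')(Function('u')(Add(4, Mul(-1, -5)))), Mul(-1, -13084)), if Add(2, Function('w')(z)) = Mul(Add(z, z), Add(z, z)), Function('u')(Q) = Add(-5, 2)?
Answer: 13118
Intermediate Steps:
Function('u')(Q) = -3
Function('w')(z) = Add(-2, Mul(4, Pow(z, 2))) (Function('w')(z) = Add(-2, Mul(Add(z, z), Add(z, z))) = Add(-2, Mul(Mul(2, z), Mul(2, z))) = Add(-2, Mul(4, Pow(z, 2))))
Add(Function('w')(Function('u')(Add(4, Mul(-1, -5)))), Mul(-1, -13084)) = Add(Add(-2, Mul(4, Pow(-3, 2))), Mul(-1, -13084)) = Add(Add(-2, Mul(4, 9)), 13084) = Add(Add(-2, 36), 13084) = Add(34, 13084) = 13118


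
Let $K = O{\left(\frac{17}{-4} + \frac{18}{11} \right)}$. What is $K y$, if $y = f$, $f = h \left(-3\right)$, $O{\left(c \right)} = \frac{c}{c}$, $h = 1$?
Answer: $-3$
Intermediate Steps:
$O{\left(c \right)} = 1$
$f = -3$ ($f = 1 \left(-3\right) = -3$)
$K = 1$
$y = -3$
$K y = 1 \left(-3\right) = -3$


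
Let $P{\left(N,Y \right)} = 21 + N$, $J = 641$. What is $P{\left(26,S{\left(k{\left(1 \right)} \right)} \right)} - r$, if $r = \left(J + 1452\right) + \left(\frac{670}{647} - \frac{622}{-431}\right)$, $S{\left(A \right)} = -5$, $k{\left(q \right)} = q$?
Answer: $- \frac{571232626}{278857} \approx -2048.5$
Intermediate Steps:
$r = \frac{584338905}{278857}$ ($r = \left(641 + 1452\right) + \left(\frac{670}{647} - \frac{622}{-431}\right) = 2093 + \left(670 \cdot \frac{1}{647} - - \frac{622}{431}\right) = 2093 + \left(\frac{670}{647} + \frac{622}{431}\right) = 2093 + \frac{691204}{278857} = \frac{584338905}{278857} \approx 2095.5$)
$P{\left(26,S{\left(k{\left(1 \right)} \right)} \right)} - r = \left(21 + 26\right) - \frac{584338905}{278857} = 47 - \frac{584338905}{278857} = - \frac{571232626}{278857}$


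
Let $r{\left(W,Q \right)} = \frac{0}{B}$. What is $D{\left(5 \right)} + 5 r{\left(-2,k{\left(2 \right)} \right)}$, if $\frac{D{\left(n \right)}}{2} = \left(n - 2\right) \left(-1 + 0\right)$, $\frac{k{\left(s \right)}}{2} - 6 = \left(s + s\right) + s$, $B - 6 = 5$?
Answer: $-6$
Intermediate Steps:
$B = 11$ ($B = 6 + 5 = 11$)
$k{\left(s \right)} = 12 + 6 s$ ($k{\left(s \right)} = 12 + 2 \left(\left(s + s\right) + s\right) = 12 + 2 \left(2 s + s\right) = 12 + 2 \cdot 3 s = 12 + 6 s$)
$D{\left(n \right)} = 4 - 2 n$ ($D{\left(n \right)} = 2 \left(n - 2\right) \left(-1 + 0\right) = 2 \left(-2 + n\right) \left(-1\right) = 2 \left(2 - n\right) = 4 - 2 n$)
$r{\left(W,Q \right)} = 0$ ($r{\left(W,Q \right)} = \frac{0}{11} = 0 \cdot \frac{1}{11} = 0$)
$D{\left(5 \right)} + 5 r{\left(-2,k{\left(2 \right)} \right)} = \left(4 - 10\right) + 5 \cdot 0 = \left(4 - 10\right) + 0 = -6 + 0 = -6$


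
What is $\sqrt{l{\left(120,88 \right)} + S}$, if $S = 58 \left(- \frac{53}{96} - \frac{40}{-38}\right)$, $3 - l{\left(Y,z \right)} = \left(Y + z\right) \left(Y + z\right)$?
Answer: $\frac{i \sqrt{2247370635}}{228} \approx 207.92 i$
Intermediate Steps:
$l{\left(Y,z \right)} = 3 - \left(Y + z\right)^{2}$ ($l{\left(Y,z \right)} = 3 - \left(Y + z\right) \left(Y + z\right) = 3 - \left(Y + z\right)^{2}$)
$S = \frac{26477}{912}$ ($S = 58 \left(\left(-53\right) \frac{1}{96} - - \frac{20}{19}\right) = 58 \left(- \frac{53}{96} + \frac{20}{19}\right) = 58 \cdot \frac{913}{1824} = \frac{26477}{912} \approx 29.032$)
$\sqrt{l{\left(120,88 \right)} + S} = \sqrt{\left(3 - \left(120 + 88\right)^{2}\right) + \frac{26477}{912}} = \sqrt{\left(3 - 208^{2}\right) + \frac{26477}{912}} = \sqrt{\left(3 - 43264\right) + \frac{26477}{912}} = \sqrt{-43261 + \frac{26477}{912}} = \sqrt{- \frac{39427555}{912}} = \frac{i \sqrt{2247370635}}{228}$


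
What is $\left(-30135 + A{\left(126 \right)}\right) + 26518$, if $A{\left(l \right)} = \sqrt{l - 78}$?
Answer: $-3617 + 4 \sqrt{3} \approx -3610.1$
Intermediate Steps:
$A{\left(l \right)} = \sqrt{-78 + l}$
$\left(-30135 + A{\left(126 \right)}\right) + 26518 = \left(-30135 + \sqrt{-78 + 126}\right) + 26518 = \left(-30135 + \sqrt{48}\right) + 26518 = \left(-30135 + 4 \sqrt{3}\right) + 26518 = -3617 + 4 \sqrt{3}$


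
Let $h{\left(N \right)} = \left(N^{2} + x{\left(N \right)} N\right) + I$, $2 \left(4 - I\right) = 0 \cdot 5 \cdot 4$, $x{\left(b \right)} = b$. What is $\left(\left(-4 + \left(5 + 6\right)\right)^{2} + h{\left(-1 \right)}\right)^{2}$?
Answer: $3025$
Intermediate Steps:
$I = 4$ ($I = 4 - \frac{0 \cdot 5 \cdot 4}{2} = 4 - \frac{0 \cdot 4}{2} = 4 - 0 = 4 + 0 = 4$)
$h{\left(N \right)} = 4 + 2 N^{2}$ ($h{\left(N \right)} = \left(N^{2} + N N\right) + 4 = \left(N^{2} + N^{2}\right) + 4 = 2 N^{2} + 4 = 4 + 2 N^{2}$)
$\left(\left(-4 + \left(5 + 6\right)\right)^{2} + h{\left(-1 \right)}\right)^{2} = \left(\left(-4 + \left(5 + 6\right)\right)^{2} + \left(4 + 2 \left(-1\right)^{2}\right)\right)^{2} = \left(\left(-4 + 11\right)^{2} + \left(4 + 2 \cdot 1\right)\right)^{2} = \left(7^{2} + \left(4 + 2\right)\right)^{2} = \left(49 + 6\right)^{2} = 55^{2} = 3025$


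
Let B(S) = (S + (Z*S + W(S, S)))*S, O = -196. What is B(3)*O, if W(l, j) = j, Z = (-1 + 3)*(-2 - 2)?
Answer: 10584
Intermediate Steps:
Z = -8 (Z = 2*(-4) = -8)
B(S) = -6*S² (B(S) = (S + (-8*S + S))*S = (S - 7*S)*S = (-6*S)*S = -6*S²)
B(3)*O = -6*3²*(-196) = -6*9*(-196) = -54*(-196) = 10584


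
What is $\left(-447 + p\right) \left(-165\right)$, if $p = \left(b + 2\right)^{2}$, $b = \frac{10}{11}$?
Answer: $\frac{795945}{11} \approx 72359.0$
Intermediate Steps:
$b = \frac{10}{11}$ ($b = 10 \cdot \frac{1}{11} = \frac{10}{11} \approx 0.90909$)
$p = \frac{1024}{121}$ ($p = \left(\frac{10}{11} + 2\right)^{2} = \left(\frac{32}{11}\right)^{2} = \frac{1024}{121} \approx 8.4628$)
$\left(-447 + p\right) \left(-165\right) = \left(-447 + \frac{1024}{121}\right) \left(-165\right) = \left(- \frac{53063}{121}\right) \left(-165\right) = \frac{795945}{11}$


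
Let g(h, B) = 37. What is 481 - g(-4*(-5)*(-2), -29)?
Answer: 444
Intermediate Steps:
481 - g(-4*(-5)*(-2), -29) = 481 - 1*37 = 481 - 37 = 444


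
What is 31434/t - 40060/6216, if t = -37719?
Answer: -47400469/6512814 ≈ -7.2780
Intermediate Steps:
31434/t - 40060/6216 = 31434/(-37719) - 40060/6216 = 31434*(-1/37719) - 40060*1/6216 = -10478/12573 - 10015/1554 = -47400469/6512814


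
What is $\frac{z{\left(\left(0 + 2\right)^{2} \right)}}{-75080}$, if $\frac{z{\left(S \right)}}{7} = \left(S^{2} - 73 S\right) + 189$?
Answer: $\frac{609}{75080} \approx 0.0081113$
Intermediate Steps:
$z{\left(S \right)} = 1323 - 511 S + 7 S^{2}$ ($z{\left(S \right)} = 7 \left(\left(S^{2} - 73 S\right) + 189\right) = 7 \left(189 + S^{2} - 73 S\right) = 1323 - 511 S + 7 S^{2}$)
$\frac{z{\left(\left(0 + 2\right)^{2} \right)}}{-75080} = \frac{1323 - 511 \left(0 + 2\right)^{2} + 7 \left(\left(0 + 2\right)^{2}\right)^{2}}{-75080} = \left(1323 - 511 \cdot 2^{2} + 7 \left(2^{2}\right)^{2}\right) \left(- \frac{1}{75080}\right) = \left(1323 - 2044 + 7 \cdot 4^{2}\right) \left(- \frac{1}{75080}\right) = \left(1323 - 2044 + 7 \cdot 16\right) \left(- \frac{1}{75080}\right) = \left(1323 - 2044 + 112\right) \left(- \frac{1}{75080}\right) = \left(-609\right) \left(- \frac{1}{75080}\right) = \frac{609}{75080}$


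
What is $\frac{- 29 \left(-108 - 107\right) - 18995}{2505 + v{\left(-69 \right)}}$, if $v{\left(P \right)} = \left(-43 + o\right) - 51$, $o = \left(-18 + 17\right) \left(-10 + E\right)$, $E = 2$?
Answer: $- \frac{12760}{2419} \approx -5.2749$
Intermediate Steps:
$o = 8$ ($o = \left(-18 + 17\right) \left(-10 + 2\right) = \left(-1\right) \left(-8\right) = 8$)
$v{\left(P \right)} = -86$ ($v{\left(P \right)} = \left(-43 + 8\right) - 51 = -35 - 51 = -86$)
$\frac{- 29 \left(-108 - 107\right) - 18995}{2505 + v{\left(-69 \right)}} = \frac{- 29 \left(-108 - 107\right) - 18995}{2505 - 86} = \frac{\left(-29\right) \left(-215\right) - 18995}{2419} = \left(6235 - 18995\right) \frac{1}{2419} = \left(-12760\right) \frac{1}{2419} = - \frac{12760}{2419}$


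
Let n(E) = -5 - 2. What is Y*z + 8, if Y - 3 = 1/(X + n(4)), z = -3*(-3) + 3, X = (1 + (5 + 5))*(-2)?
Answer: 1264/29 ≈ 43.586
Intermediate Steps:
n(E) = -7
X = -22 (X = (1 + 10)*(-2) = 11*(-2) = -22)
z = 12 (z = 9 + 3 = 12)
Y = 86/29 (Y = 3 + 1/(-22 - 7) = 3 + 1/(-29) = 3 - 1/29 = 86/29 ≈ 2.9655)
Y*z + 8 = (86/29)*12 + 8 = 1032/29 + 8 = 1264/29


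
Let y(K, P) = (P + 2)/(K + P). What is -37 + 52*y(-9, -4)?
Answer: -29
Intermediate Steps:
y(K, P) = (2 + P)/(K + P)
-37 + 52*y(-9, -4) = -37 + 52*((2 - 4)/(-9 - 4)) = -37 + 52*(-2/(-13)) = -37 + 52*(-1/13*(-2)) = -37 + 52*(2/13) = -37 + 8 = -29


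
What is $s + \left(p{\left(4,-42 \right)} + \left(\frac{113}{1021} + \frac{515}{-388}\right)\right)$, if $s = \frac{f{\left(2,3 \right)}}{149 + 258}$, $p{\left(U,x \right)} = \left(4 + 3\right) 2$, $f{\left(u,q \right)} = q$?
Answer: $\frac{2062277551}{161232236} \approx 12.791$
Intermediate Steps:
$p{\left(U,x \right)} = 14$ ($p{\left(U,x \right)} = 7 \cdot 2 = 14$)
$s = \frac{3}{407}$ ($s = \frac{3}{149 + 258} = \frac{3}{407} \approx 0.007371$)
$s + \left(p{\left(4,-42 \right)} + \left(\frac{113}{1021} + \frac{515}{-388}\right)\right) = \frac{3}{407} + \left(14 + \left(\frac{113}{1021} + \frac{515}{-388}\right)\right) = \frac{3}{407} + \left(14 + \left(113 \cdot \frac{1}{1021} + 515 \left(- \frac{1}{388}\right)\right)\right) = \frac{3}{407} + \left(14 + \left(\frac{113}{1021} - \frac{515}{388}\right)\right) = \frac{3}{407} + \left(14 - \frac{481971}{396148}\right) = \frac{3}{407} + \frac{5064101}{396148} = \frac{2062277551}{161232236}$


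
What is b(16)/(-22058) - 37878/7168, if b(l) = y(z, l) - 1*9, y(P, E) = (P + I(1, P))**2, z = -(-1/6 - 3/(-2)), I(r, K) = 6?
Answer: -1880110159/355751424 ≈ -5.2849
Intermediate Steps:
z = -4/3 (z = -(-1*1/6 - 3*(-1/2)) = -(-1/6 + 3/2) = -1*4/3 = -4/3 ≈ -1.3333)
y(P, E) = (6 + P)**2 (y(P, E) = (P + 6)**2 = (6 + P)**2)
b(l) = 115/9 (b(l) = (6 - 4/3)**2 - 1*9 = (14/3)**2 - 9 = 196/9 - 9 = 115/9)
b(16)/(-22058) - 37878/7168 = (115/9)/(-22058) - 37878/7168 = (115/9)*(-1/22058) - 37878*1/7168 = -115/198522 - 18939/3584 = -1880110159/355751424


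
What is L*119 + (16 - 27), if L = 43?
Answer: 5106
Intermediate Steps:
L*119 + (16 - 27) = 43*119 + (16 - 27) = 5117 - 11 = 5106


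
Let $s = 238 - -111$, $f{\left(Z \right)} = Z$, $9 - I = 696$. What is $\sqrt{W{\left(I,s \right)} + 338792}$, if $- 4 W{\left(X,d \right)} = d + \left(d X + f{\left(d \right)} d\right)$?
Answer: $\frac{\sqrt{1472781}}{2} \approx 606.79$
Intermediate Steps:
$I = -687$ ($I = 9 - 696 = -687$)
$s = 349$ ($s = 238 + 111 = 349$)
$W{\left(X,d \right)} = - \frac{d}{4} - \frac{d^{2}}{4} - \frac{X d}{4}$ ($W{\left(X,d \right)} = - \frac{d + \left(d X + d d\right)}{4} = - \frac{d + \left(X d + d^{2}\right)}{4} = - \frac{d + \left(d^{2} + X d\right)}{4} = - \frac{d + d^{2} + X d}{4} = - \frac{d}{4} - \frac{d^{2}}{4} - \frac{X d}{4}$)
$\sqrt{W{\left(I,s \right)} + 338792} = \sqrt{\left(- \frac{1}{4}\right) 349 \left(1 - 687 + 349\right) + 338792} = \sqrt{\left(- \frac{1}{4}\right) 349 \left(-337\right) + 338792} = \sqrt{\frac{117613}{4} + 338792} = \sqrt{\frac{1472781}{4}} = \frac{\sqrt{1472781}}{2}$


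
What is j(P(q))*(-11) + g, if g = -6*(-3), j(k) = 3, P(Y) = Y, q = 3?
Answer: -15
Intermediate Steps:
g = 18
j(P(q))*(-11) + g = 3*(-11) + 18 = -33 + 18 = -15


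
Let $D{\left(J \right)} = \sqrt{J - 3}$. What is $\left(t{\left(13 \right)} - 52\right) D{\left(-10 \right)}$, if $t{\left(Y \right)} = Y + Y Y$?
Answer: $130 i \sqrt{13} \approx 468.72 i$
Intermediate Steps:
$D{\left(J \right)} = \sqrt{-3 + J}$
$t{\left(Y \right)} = Y + Y^{2}$
$\left(t{\left(13 \right)} - 52\right) D{\left(-10 \right)} = \left(13 \left(1 + 13\right) - 52\right) \sqrt{-3 - 10} = \left(13 \cdot 14 - 52\right) \sqrt{-13} = \left(182 - 52\right) i \sqrt{13} = 130 i \sqrt{13}$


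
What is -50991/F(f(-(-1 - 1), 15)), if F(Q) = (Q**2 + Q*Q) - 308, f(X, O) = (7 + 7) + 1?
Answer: -50991/142 ≈ -359.09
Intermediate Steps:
f(X, O) = 15 (f(X, O) = 14 + 1 = 15)
F(Q) = -308 + 2*Q**2 (F(Q) = (Q**2 + Q**2) - 308 = 2*Q**2 - 308 = -308 + 2*Q**2)
-50991/F(f(-(-1 - 1), 15)) = -50991/(-308 + 2*15**2) = -50991/(-308 + 2*225) = -50991/(-308 + 450) = -50991/142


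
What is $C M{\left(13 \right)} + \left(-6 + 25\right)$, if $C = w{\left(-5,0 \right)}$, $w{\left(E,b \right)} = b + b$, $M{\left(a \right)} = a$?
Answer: $19$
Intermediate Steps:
$w{\left(E,b \right)} = 2 b$
$C = 0$ ($C = 2 \cdot 0 = 0$)
$C M{\left(13 \right)} + \left(-6 + 25\right) = 0 \cdot 13 + \left(-6 + 25\right) = 0 + 19 = 19$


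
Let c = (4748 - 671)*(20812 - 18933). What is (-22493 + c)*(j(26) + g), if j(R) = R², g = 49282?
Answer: 381588696020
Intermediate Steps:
c = 7660683 (c = 4077*1879 = 7660683)
(-22493 + c)*(j(26) + g) = (-22493 + 7660683)*(26² + 49282) = 7638190*(676 + 49282) = 7638190*49958 = 381588696020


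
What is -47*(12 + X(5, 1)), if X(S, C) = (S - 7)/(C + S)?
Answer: -1645/3 ≈ -548.33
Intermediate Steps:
X(S, C) = (-7 + S)/(C + S)
-47*(12 + X(5, 1)) = -47*(12 + (-7 + 5)/(1 + 5)) = -47*(12 - 2/6) = -47*(12 + (⅙)*(-2)) = -47*(12 - ⅓) = -47*35/3 = -1645/3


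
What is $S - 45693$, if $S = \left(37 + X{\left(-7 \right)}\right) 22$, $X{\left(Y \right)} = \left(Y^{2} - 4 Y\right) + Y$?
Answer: $-43339$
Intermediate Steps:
$X{\left(Y \right)} = Y^{2} - 3 Y$
$S = 2354$ ($S = \left(37 - 7 \left(-3 - 7\right)\right) 22 = \left(37 - -70\right) 22 = \left(37 + 70\right) 22 = 107 \cdot 22 = 2354$)
$S - 45693 = 2354 - 45693 = -43339$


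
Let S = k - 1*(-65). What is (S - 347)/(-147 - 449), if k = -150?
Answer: 108/149 ≈ 0.72483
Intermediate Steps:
S = -85 (S = -150 - 1*(-65) = -150 + 65 = -85)
(S - 347)/(-147 - 449) = (-85 - 347)/(-147 - 449) = -432/(-596) = -432*(-1/596) = 108/149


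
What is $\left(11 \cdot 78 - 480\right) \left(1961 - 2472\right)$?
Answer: $-193158$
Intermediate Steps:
$\left(11 \cdot 78 - 480\right) \left(1961 - 2472\right) = \left(858 - 480\right) \left(-511\right) = 378 \left(-511\right) = -193158$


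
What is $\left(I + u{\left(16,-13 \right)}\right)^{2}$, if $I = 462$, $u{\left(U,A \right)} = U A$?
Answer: $64516$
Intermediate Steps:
$u{\left(U,A \right)} = A U$
$\left(I + u{\left(16,-13 \right)}\right)^{2} = \left(462 - 208\right)^{2} = 254^{2} = 64516$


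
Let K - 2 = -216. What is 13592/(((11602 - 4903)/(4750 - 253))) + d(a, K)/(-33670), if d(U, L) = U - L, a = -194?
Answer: 9800089610/1074073 ≈ 9124.2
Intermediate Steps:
K = -214 (K = 2 - 216 = -214)
13592/(((11602 - 4903)/(4750 - 253))) + d(a, K)/(-33670) = 13592/(((11602 - 4903)/(4750 - 253))) + (-194 - 1*(-214))/(-33670) = 13592/((6699/4497)) + (-194 + 214)*(-1/33670) = 13592/((6699*(1/4497))) + 20*(-1/33670) = 13592/(2233/1499) - 2/3367 = 13592*(1499/2233) - 2/3367 = 20374408/2233 - 2/3367 = 9800089610/1074073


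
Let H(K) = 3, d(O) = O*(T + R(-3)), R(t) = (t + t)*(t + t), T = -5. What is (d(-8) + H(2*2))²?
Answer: 60025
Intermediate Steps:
R(t) = 4*t² (R(t) = (2*t)*(2*t) = 4*t²)
d(O) = 31*O (d(O) = O*(-5 + 4*(-3)²) = O*(-5 + 4*9) = O*(-5 + 36) = O*31 = 31*O)
(d(-8) + H(2*2))² = (31*(-8) + 3)² = (-248 + 3)² = (-245)² = 60025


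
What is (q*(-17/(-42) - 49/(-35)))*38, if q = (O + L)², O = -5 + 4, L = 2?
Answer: 7201/105 ≈ 68.581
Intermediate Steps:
O = -1
q = 1 (q = (-1 + 2)² = 1² = 1)
(q*(-17/(-42) - 49/(-35)))*38 = (1*(-17/(-42) - 49/(-35)))*38 = (1*(-17*(-1/42) - 49*(-1/35)))*38 = (1*(17/42 + 7/5))*38 = (1*(379/210))*38 = (379/210)*38 = 7201/105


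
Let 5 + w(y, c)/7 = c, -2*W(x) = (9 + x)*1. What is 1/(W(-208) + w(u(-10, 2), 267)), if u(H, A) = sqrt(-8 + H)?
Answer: 2/3867 ≈ 0.00051720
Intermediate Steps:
W(x) = -9/2 - x/2 (W(x) = -(9 + x)/2 = -9/2 - x/2)
w(y, c) = -35 + 7*c
1/(W(-208) + w(u(-10, 2), 267)) = 1/((-9/2 - 1/2*(-208)) + (-35 + 7*267)) = 1/((-9/2 + 104) + (-35 + 1869)) = 1/(199/2 + 1834) = 1/(3867/2) = 2/3867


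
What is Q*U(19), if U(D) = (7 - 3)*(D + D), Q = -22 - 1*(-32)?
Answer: 1520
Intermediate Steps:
Q = 10 (Q = -22 + 32 = 10)
U(D) = 8*D (U(D) = 4*(2*D) = 8*D)
Q*U(19) = 10*(8*19) = 10*152 = 1520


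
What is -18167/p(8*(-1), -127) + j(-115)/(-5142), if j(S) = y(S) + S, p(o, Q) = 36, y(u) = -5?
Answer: -15568399/30852 ≈ -504.62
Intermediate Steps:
j(S) = -5 + S
-18167/p(8*(-1), -127) + j(-115)/(-5142) = -18167/36 + (-5 - 115)/(-5142) = -18167*1/36 - 120*(-1/5142) = -18167/36 + 20/857 = -15568399/30852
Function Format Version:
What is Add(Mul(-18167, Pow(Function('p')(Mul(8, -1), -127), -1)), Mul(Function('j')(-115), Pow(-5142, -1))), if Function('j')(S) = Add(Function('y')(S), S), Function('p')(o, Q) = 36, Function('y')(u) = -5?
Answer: Rational(-15568399, 30852) ≈ -504.62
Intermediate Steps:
Function('j')(S) = Add(-5, S)
Add(Mul(-18167, Pow(Function('p')(Mul(8, -1), -127), -1)), Mul(Function('j')(-115), Pow(-5142, -1))) = Add(Mul(-18167, Pow(36, -1)), Mul(Add(-5, -115), Pow(-5142, -1))) = Add(Mul(-18167, Rational(1, 36)), Mul(-120, Rational(-1, 5142))) = Add(Rational(-18167, 36), Rational(20, 857)) = Rational(-15568399, 30852)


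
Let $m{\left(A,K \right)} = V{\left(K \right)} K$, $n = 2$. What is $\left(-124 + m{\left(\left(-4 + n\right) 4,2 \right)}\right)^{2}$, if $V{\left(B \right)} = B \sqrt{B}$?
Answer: $15408 - 992 \sqrt{2} \approx 14005.0$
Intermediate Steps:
$V{\left(B \right)} = B^{\frac{3}{2}}$
$m{\left(A,K \right)} = K^{\frac{5}{2}}$ ($m{\left(A,K \right)} = K^{\frac{3}{2}} K = K^{\frac{5}{2}}$)
$\left(-124 + m{\left(\left(-4 + n\right) 4,2 \right)}\right)^{2} = \left(-124 + 2^{\frac{5}{2}}\right)^{2} = \left(-124 + 4 \sqrt{2}\right)^{2}$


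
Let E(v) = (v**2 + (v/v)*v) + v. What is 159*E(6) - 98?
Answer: 7534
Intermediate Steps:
E(v) = v**2 + 2*v (E(v) = (v**2 + 1*v) + v = (v**2 + v) + v = (v + v**2) + v = v**2 + 2*v)
159*E(6) - 98 = 159*(6*(2 + 6)) - 98 = 159*(6*8) - 98 = 159*48 - 98 = 7632 - 98 = 7534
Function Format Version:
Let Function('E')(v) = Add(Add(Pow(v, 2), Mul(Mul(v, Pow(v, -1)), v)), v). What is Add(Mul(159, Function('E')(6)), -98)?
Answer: 7534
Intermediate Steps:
Function('E')(v) = Add(Pow(v, 2), Mul(2, v)) (Function('E')(v) = Add(Add(Pow(v, 2), Mul(1, v)), v) = Add(Add(Pow(v, 2), v), v) = Add(Add(v, Pow(v, 2)), v) = Add(Pow(v, 2), Mul(2, v)))
Add(Mul(159, Function('E')(6)), -98) = Add(Mul(159, Mul(6, Add(2, 6))), -98) = Add(Mul(159, Mul(6, 8)), -98) = Add(Mul(159, 48), -98) = Add(7632, -98) = 7534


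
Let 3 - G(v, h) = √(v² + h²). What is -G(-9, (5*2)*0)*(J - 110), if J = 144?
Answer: 204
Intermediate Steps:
G(v, h) = 3 - √(h² + v²) (G(v, h) = 3 - √(v² + h²) = 3 - √(h² + v²))
-G(-9, (5*2)*0)*(J - 110) = -(3 - √(((5*2)*0)² + (-9)²))*(144 - 110) = -(3 - √((10*0)² + 81))*34 = -(3 - √(0² + 81))*34 = -(3 - √(0 + 81))*34 = -(3 - √81)*34 = -(3 - 1*9)*34 = -(3 - 9)*34 = -(-6)*34 = -1*(-204) = 204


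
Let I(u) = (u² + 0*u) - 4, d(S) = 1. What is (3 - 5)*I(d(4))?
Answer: 6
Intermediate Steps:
I(u) = -4 + u² (I(u) = (u² + 0) - 4 = u² - 4 = -4 + u²)
(3 - 5)*I(d(4)) = (3 - 5)*(-4 + 1²) = -2*(-4 + 1) = -2*(-3) = 6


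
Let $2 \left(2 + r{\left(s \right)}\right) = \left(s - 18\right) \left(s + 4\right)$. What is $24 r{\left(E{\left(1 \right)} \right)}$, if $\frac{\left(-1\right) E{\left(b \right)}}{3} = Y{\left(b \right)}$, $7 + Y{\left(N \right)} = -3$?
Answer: $4848$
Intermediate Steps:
$Y{\left(N \right)} = -10$ ($Y{\left(N \right)} = -7 - 3 = -10$)
$E{\left(b \right)} = 30$ ($E{\left(b \right)} = \left(-3\right) \left(-10\right) = 30$)
$r{\left(s \right)} = -2 + \frac{\left(-18 + s\right) \left(4 + s\right)}{2}$ ($r{\left(s \right)} = -2 + \frac{\left(s - 18\right) \left(s + 4\right)}{2} = -2 + \frac{\left(-18 + s\right) \left(4 + s\right)}{2}$)
$24 r{\left(E{\left(1 \right)} \right)} = 24 \left(-38 + \frac{30^{2}}{2} - 210\right) = 24 \left(-38 + \frac{1}{2} \cdot 900 - 210\right) = 24 \left(-38 + 450 - 210\right) = 24 \cdot 202 = 4848$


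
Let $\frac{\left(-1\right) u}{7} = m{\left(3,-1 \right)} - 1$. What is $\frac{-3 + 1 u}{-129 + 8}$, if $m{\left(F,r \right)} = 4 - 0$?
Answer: $\frac{24}{121} \approx 0.19835$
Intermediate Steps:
$m{\left(F,r \right)} = 4$ ($m{\left(F,r \right)} = 4 + 0 = 4$)
$u = -21$ ($u = - 7 \left(4 - 1\right) = \left(-7\right) 3 = -21$)
$\frac{-3 + 1 u}{-129 + 8} = \frac{-3 + 1 \left(-21\right)}{-129 + 8} = \frac{-3 - 21}{-121} = \left(-24\right) \left(- \frac{1}{121}\right) = \frac{24}{121}$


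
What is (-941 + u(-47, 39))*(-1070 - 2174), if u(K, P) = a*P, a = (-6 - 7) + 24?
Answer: 1660928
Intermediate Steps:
a = 11 (a = -13 + 24 = 11)
u(K, P) = 11*P
(-941 + u(-47, 39))*(-1070 - 2174) = (-941 + 11*39)*(-1070 - 2174) = (-941 + 429)*(-3244) = -512*(-3244) = 1660928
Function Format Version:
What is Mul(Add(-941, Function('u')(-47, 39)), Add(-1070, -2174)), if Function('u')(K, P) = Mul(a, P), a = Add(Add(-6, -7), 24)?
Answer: 1660928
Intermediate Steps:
a = 11 (a = Add(-13, 24) = 11)
Function('u')(K, P) = Mul(11, P)
Mul(Add(-941, Function('u')(-47, 39)), Add(-1070, -2174)) = Mul(Add(-941, Mul(11, 39)), Add(-1070, -2174)) = Mul(Add(-941, 429), -3244) = Mul(-512, -3244) = 1660928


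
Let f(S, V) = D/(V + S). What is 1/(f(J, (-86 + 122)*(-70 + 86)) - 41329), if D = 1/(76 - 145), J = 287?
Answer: -59547/2461017964 ≈ -2.4196e-5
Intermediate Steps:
D = -1/69 (D = 1/(-69) = -1/69 ≈ -0.014493)
f(S, V) = -1/(69*(S + V)) (f(S, V) = -1/(69*(V + S)) = -1/(69*(S + V)))
1/(f(J, (-86 + 122)*(-70 + 86)) - 41329) = 1/(-1/(69*287 + 69*((-86 + 122)*(-70 + 86))) - 41329) = 1/(-1/(19803 + 69*(36*16)) - 41329) = 1/(-1/(19803 + 69*576) - 41329) = 1/(-1/(19803 + 39744) - 41329) = 1/(-1/59547 - 41329) = 1/(-2461017964/59547) = -59547/2461017964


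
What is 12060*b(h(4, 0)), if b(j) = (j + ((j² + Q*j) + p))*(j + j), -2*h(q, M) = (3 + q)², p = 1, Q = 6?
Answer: -253956465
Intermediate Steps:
h(q, M) = -(3 + q)²/2
b(j) = 2*j*(1 + j² + 7*j) (b(j) = (j + ((j² + 6*j) + 1))*(j + j) = (j + (1 + j² + 6*j))*(2*j) = (1 + j² + 7*j)*(2*j) = 2*j*(1 + j² + 7*j))
12060*b(h(4, 0)) = 12060*(2*(-(3 + 4)²/2)*(1 + (-(3 + 4)²/2)² + 7*(-(3 + 4)²/2))) = 12060*(2*(-½*7²)*(1 + (-½*7²)² + 7*(-½*7²))) = 12060*(2*(-½*49)*(1 + (-½*49)² + 7*(-½*49))) = 12060*(2*(-49/2)*(1 + (-49/2)² + 7*(-49/2))) = 12060*(2*(-49/2)*(1 + 2401/4 - 343/2)) = 12060*(2*(-49/2)*(1719/4)) = 12060*(-84231/4) = -253956465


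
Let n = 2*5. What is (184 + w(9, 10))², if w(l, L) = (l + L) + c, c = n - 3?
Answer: 44100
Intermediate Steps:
n = 10
c = 7 (c = 10 - 3 = 7)
w(l, L) = 7 + L + l (w(l, L) = (l + L) + 7 = (L + l) + 7 = 7 + L + l)
(184 + w(9, 10))² = (184 + (7 + 10 + 9))² = (184 + 26)² = 210² = 44100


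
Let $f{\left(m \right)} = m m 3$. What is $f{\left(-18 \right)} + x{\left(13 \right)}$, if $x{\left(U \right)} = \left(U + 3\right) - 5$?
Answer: $983$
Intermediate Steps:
$x{\left(U \right)} = -2 + U$ ($x{\left(U \right)} = \left(3 + U\right) - 5 = -2 + U$)
$f{\left(m \right)} = 3 m^{2}$ ($f{\left(m \right)} = m^{2} \cdot 3 = 3 m^{2}$)
$f{\left(-18 \right)} + x{\left(13 \right)} = 3 \left(-18\right)^{2} + \left(-2 + 13\right) = 3 \cdot 324 + 11 = 972 + 11 = 983$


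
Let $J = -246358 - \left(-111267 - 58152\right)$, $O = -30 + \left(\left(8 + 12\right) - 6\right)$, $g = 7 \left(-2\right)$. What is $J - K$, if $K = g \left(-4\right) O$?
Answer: $-76043$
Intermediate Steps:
$g = -14$
$O = -16$ ($O = -30 + \left(20 - 6\right) = -30 + 14 = -16$)
$J = -76939$ ($J = -246358 - -169419 = -246358 + 169419 = -76939$)
$K = -896$ ($K = \left(-14\right) \left(-4\right) \left(-16\right) = 56 \left(-16\right) = -896$)
$J - K = -76939 - -896 = -76939 + 896 = -76043$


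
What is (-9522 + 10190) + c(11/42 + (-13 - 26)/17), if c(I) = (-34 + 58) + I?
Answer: 492637/714 ≈ 689.97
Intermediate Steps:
c(I) = 24 + I
(-9522 + 10190) + c(11/42 + (-13 - 26)/17) = (-9522 + 10190) + (24 + (11/42 + (-13 - 26)/17)) = 668 + (24 + (11*(1/42) - 39*1/17)) = 668 + (24 + (11/42 - 39/17)) = 668 + (24 - 1451/714) = 668 + 15685/714 = 492637/714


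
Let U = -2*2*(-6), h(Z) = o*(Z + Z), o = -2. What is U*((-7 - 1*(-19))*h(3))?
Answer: -3456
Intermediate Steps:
h(Z) = -4*Z (h(Z) = -2*(Z + Z) = -4*Z)
U = 24 (U = -4*(-6) = 24)
U*((-7 - 1*(-19))*h(3)) = 24*((-7 - 1*(-19))*(-4*3)) = 24*((-7 + 19)*(-12)) = 24*(12*(-12)) = 24*(-144) = -3456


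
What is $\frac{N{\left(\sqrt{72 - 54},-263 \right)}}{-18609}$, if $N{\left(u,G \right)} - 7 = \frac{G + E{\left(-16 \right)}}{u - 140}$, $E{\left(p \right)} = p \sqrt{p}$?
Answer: $- \frac{86947}{182200719} - \frac{4480 i}{182200719} - \frac{263 \sqrt{2}}{121467146} - \frac{32 i \sqrt{2}}{60733573} \approx -0.00048027 - 2.5333 \cdot 10^{-5} i$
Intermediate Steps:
$E{\left(p \right)} = p^{\frac{3}{2}}$
$N{\left(u,G \right)} = 7 + \frac{G - 64 i}{-140 + u}$ ($N{\left(u,G \right)} = 7 + \frac{G + \left(-16\right)^{\frac{3}{2}}}{u - 140} = 7 + \frac{G - 64 i}{-140 + u}$)
$\frac{N{\left(\sqrt{72 - 54},-263 \right)}}{-18609} = \frac{\frac{1}{-140 + \sqrt{72 - 54}} \left(-980 - 263 - 64 i + 7 \sqrt{72 - 54}\right)}{-18609} = \frac{-980 - 263 - 64 i + 7 \sqrt{18}}{-140 + \sqrt{18}} \left(- \frac{1}{18609}\right) = \frac{-980 - 263 - 64 i + 7 \cdot 3 \sqrt{2}}{-140 + 3 \sqrt{2}} \left(- \frac{1}{18609}\right) = \frac{-980 - 263 - 64 i + 21 \sqrt{2}}{-140 + 3 \sqrt{2}} \left(- \frac{1}{18609}\right) = \frac{-1243 - 64 i + 21 \sqrt{2}}{-140 + 3 \sqrt{2}} \left(- \frac{1}{18609}\right) = - \frac{-1243 - 64 i + 21 \sqrt{2}}{18609 \left(-140 + 3 \sqrt{2}\right)}$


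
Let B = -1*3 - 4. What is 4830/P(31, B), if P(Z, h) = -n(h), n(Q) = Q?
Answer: 690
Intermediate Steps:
B = -7 (B = -3 - 4 = -7)
P(Z, h) = -h
4830/P(31, B) = 4830/((-1*(-7))) = 4830/7 = 4830*(⅐) = 690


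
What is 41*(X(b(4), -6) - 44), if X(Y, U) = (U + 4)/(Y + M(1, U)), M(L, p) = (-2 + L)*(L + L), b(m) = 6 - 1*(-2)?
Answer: -5453/3 ≈ -1817.7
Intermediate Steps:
b(m) = 8 (b(m) = 6 + 2 = 8)
M(L, p) = 2*L*(-2 + L) (M(L, p) = (-2 + L)*(2*L) = 2*L*(-2 + L))
X(Y, U) = (4 + U)/(-2 + Y) (X(Y, U) = (U + 4)/(Y + 2*1*(-2 + 1)) = (4 + U)/(Y + 2*1*(-1)) = (4 + U)/(Y - 2) = (4 + U)/(-2 + Y))
41*(X(b(4), -6) - 44) = 41*((4 - 6)/(-2 + 8) - 44) = 41*(-2/6 - 44) = 41*((⅙)*(-2) - 44) = 41*(-⅓ - 44) = 41*(-133/3) = -5453/3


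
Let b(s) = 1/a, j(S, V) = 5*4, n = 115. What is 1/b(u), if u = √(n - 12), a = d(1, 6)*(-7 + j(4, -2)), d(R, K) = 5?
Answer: 65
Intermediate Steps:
j(S, V) = 20
a = 65 (a = 5*(-7 + 20) = 5*13 = 65)
u = √103 (u = √(115 - 12) = √103 ≈ 10.149)
b(s) = 1/65
1/b(u) = 1/(1/65) = 65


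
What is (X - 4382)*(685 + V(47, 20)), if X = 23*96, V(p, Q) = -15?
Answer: -1456580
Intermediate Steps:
X = 2208
(X - 4382)*(685 + V(47, 20)) = (2208 - 4382)*(685 - 15) = -2174*670 = -1456580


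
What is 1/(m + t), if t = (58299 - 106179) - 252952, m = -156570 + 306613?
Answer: -1/150789 ≈ -6.6318e-6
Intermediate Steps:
m = 150043
t = -300832 (t = -47880 - 252952 = -300832)
1/(m + t) = 1/(150043 - 300832) = 1/(-150789) = -1/150789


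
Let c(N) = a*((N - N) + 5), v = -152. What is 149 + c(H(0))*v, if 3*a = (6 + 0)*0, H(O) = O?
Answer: 149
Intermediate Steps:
a = 0 (a = ((6 + 0)*0)/3 = (6*0)/3 = (⅓)*0 = 0)
c(N) = 0 (c(N) = 0*((N - N) + 5) = 0*(0 + 5) = 0*5 = 0)
149 + c(H(0))*v = 149 + 0*(-152) = 149 + 0 = 149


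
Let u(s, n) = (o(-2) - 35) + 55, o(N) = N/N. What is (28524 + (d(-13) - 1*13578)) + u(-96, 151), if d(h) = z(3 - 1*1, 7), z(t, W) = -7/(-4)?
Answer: 59875/4 ≈ 14969.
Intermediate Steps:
o(N) = 1
z(t, W) = 7/4 (z(t, W) = -7*(-1/4) = 7/4)
d(h) = 7/4
u(s, n) = 21 (u(s, n) = (1 - 35) + 55 = -34 + 55 = 21)
(28524 + (d(-13) - 1*13578)) + u(-96, 151) = (28524 + (7/4 - 1*13578)) + 21 = (28524 + (7/4 - 13578)) + 21 = (28524 - 54305/4) + 21 = 59791/4 + 21 = 59875/4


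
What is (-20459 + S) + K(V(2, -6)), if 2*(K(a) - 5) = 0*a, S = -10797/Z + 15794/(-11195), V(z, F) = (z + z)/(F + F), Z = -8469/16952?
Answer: 36547457708/31603485 ≈ 1156.4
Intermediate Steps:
Z = -8469/16952 (Z = -8469*1/16952 = -8469/16952 ≈ -0.49959)
V(z, F) = z/F (V(z, F) = (2*z)/((2*F)) = (2*z)*(1/(2*F)) = z/F)
S = 682965139898/31603485 (S = -10797/(-8469/16952) + 15794/(-11195) = -10797*(-16952/8469) + 15794*(-1/11195) = 61010248/2823 - 15794/11195 = 682965139898/31603485 ≈ 21610.)
K(a) = 5 (K(a) = 5 + (0*a)/2 = 5 + (½)*0 = 5 + 0 = 5)
(-20459 + S) + K(V(2, -6)) = (-20459 + 682965139898/31603485) + 5 = 36389440283/31603485 + 5 = 36547457708/31603485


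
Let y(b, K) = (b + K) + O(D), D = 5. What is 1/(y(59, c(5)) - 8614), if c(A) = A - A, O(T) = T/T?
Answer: -1/8554 ≈ -0.00011690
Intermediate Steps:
O(T) = 1
c(A) = 0
y(b, K) = 1 + K + b (y(b, K) = (b + K) + 1 = (K + b) + 1 = 1 + K + b)
1/(y(59, c(5)) - 8614) = 1/((1 + 0 + 59) - 8614) = 1/(60 - 8614) = 1/(-8554) = -1/8554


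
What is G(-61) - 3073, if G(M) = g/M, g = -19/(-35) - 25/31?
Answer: -203386219/66185 ≈ -3073.0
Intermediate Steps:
g = -286/1085 (g = -19*(-1/35) - 25*1/31 = 19/35 - 25/31 = -286/1085 ≈ -0.26359)
G(M) = -286/(1085*M)
G(-61) - 3073 = -286/1085/(-61) - 3073 = -286/1085*(-1/61) - 3073 = 286/66185 - 3073 = -203386219/66185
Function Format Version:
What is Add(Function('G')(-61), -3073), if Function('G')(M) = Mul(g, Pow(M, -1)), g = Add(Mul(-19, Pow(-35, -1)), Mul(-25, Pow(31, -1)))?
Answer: Rational(-203386219, 66185) ≈ -3073.0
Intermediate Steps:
g = Rational(-286, 1085) (g = Add(Mul(-19, Rational(-1, 35)), Mul(-25, Rational(1, 31))) = Add(Rational(19, 35), Rational(-25, 31)) = Rational(-286, 1085) ≈ -0.26359)
Function('G')(M) = Mul(Rational(-286, 1085), Pow(M, -1))
Add(Function('G')(-61), -3073) = Add(Mul(Rational(-286, 1085), Pow(-61, -1)), -3073) = Add(Mul(Rational(-286, 1085), Rational(-1, 61)), -3073) = Add(Rational(286, 66185), -3073) = Rational(-203386219, 66185)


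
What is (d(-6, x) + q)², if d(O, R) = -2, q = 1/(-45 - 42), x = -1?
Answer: 30625/7569 ≈ 4.0461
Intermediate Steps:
q = -1/87 (q = 1/(-87) = -1/87 ≈ -0.011494)
(d(-6, x) + q)² = (-2 - 1/87)² = (-175/87)² = 30625/7569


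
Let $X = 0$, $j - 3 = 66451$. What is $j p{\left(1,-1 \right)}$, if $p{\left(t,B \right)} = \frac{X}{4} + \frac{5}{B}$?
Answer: $-332270$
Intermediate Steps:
$j = 66454$ ($j = 3 + 66451 = 66454$)
$p{\left(t,B \right)} = \frac{5}{B}$ ($p{\left(t,B \right)} = \frac{0}{4} + \frac{5}{B} = 0 \cdot \frac{1}{4} + \frac{5}{B} = 0 + \frac{5}{B} = \frac{5}{B}$)
$j p{\left(1,-1 \right)} = 66454 \frac{5}{-1} = 66454 \cdot 5 \left(-1\right) = 66454 \left(-5\right) = -332270$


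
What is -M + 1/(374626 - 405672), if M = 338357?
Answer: -10504631423/31046 ≈ -3.3836e+5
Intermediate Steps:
-M + 1/(374626 - 405672) = -1*338357 + 1/(374626 - 405672) = -338357 + 1/(-31046) = -338357 - 1/31046 = -10504631423/31046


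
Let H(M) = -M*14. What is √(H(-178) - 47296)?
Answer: 2*I*√11201 ≈ 211.67*I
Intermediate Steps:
H(M) = -14*M
√(H(-178) - 47296) = √(-14*(-178) - 47296) = √(2492 - 47296) = √(-44804) = 2*I*√11201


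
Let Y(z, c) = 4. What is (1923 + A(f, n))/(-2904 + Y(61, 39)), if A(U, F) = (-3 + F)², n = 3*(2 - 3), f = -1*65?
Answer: -1959/2900 ≈ -0.67552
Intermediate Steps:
f = -65
n = -3 (n = 3*(-1) = -3)
(1923 + A(f, n))/(-2904 + Y(61, 39)) = (1923 + (-3 - 3)²)/(-2904 + 4) = (1923 + (-6)²)/(-2900) = (1923 + 36)*(-1/2900) = 1959*(-1/2900) = -1959/2900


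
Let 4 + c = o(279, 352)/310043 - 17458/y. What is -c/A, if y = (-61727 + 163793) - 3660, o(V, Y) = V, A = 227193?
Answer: 9101831518/495119943472671 ≈ 1.8383e-5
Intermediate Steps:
y = 98406 (y = 102066 - 3660 = 98406)
c = -9101831518/2179292247 (c = -4 + (279/310043 - 17458/98406) = -4 + (279*(1/310043) - 17458*1/98406) = -4 + (279/310043 - 1247/7029) = -4 - 384662530/2179292247 = -9101831518/2179292247 ≈ -4.1765)
-c/A = -(-9101831518)/(2179292247*227193) = -1*(-9101831518/495119943472671) = 9101831518/495119943472671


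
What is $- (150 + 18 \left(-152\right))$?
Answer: $2586$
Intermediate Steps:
$- (150 + 18 \left(-152\right)) = - (150 - 2736) = \left(-1\right) \left(-2586\right) = 2586$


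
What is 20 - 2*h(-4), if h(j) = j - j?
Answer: 20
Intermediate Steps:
h(j) = 0
20 - 2*h(-4) = 20 - 2*0 = 20 + 0 = 20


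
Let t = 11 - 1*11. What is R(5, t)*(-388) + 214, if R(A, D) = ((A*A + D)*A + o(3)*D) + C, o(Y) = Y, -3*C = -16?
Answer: -151066/3 ≈ -50355.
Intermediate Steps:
C = 16/3 (C = -1/3*(-16) = 16/3 ≈ 5.3333)
t = 0 (t = 11 - 11 = 0)
R(A, D) = 16/3 + 3*D + A*(D + A**2) (R(A, D) = ((A*A + D)*A + 3*D) + 16/3 = ((A**2 + D)*A + 3*D) + 16/3 = ((D + A**2)*A + 3*D) + 16/3 = (A*(D + A**2) + 3*D) + 16/3 = (3*D + A*(D + A**2)) + 16/3 = 16/3 + 3*D + A*(D + A**2))
R(5, t)*(-388) + 214 = (16/3 + 5**3 + 3*0 + 5*0)*(-388) + 214 = (16/3 + 125 + 0 + 0)*(-388) + 214 = (391/3)*(-388) + 214 = -151708/3 + 214 = -151066/3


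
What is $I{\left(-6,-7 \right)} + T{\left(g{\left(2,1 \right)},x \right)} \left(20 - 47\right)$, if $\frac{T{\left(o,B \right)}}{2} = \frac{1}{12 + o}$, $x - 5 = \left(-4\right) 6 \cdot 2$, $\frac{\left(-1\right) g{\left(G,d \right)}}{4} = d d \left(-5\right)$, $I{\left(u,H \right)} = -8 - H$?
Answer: $- \frac{43}{16} \approx -2.6875$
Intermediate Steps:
$g{\left(G,d \right)} = 20 d^{2}$ ($g{\left(G,d \right)} = - 4 d d \left(-5\right) = - 4 d^{2} \left(-5\right) = - 4 \left(- 5 d^{2}\right) = 20 d^{2}$)
$x = -43$ ($x = 5 + \left(-4\right) 6 \cdot 2 = 5 - 48 = -43$)
$T{\left(o,B \right)} = \frac{2}{12 + o}$
$I{\left(-6,-7 \right)} + T{\left(g{\left(2,1 \right)},x \right)} \left(20 - 47\right) = \left(-8 - -7\right) + \frac{2}{12 + 20 \cdot 1^{2}} \left(20 - 47\right) = \left(-8 + 7\right) + \frac{2}{12 + 20 \cdot 1} \left(20 - 47\right) = -1 + \frac{2}{12 + 20} \left(-27\right) = -1 + \frac{2}{32} \left(-27\right) = -1 + 2 \cdot \frac{1}{32} \left(-27\right) = -1 + \frac{1}{16} \left(-27\right) = -1 - \frac{27}{16} = - \frac{43}{16}$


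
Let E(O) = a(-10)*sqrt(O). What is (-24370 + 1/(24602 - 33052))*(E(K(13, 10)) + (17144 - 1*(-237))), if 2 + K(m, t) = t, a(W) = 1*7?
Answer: -275323731837/650 - 1441485507*sqrt(2)/4225 ≈ -4.2406e+8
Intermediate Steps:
a(W) = 7
K(m, t) = -2 + t
E(O) = 7*sqrt(O)
(-24370 + 1/(24602 - 33052))*(E(K(13, 10)) + (17144 - 1*(-237))) = (-24370 + 1/(24602 - 33052))*(7*sqrt(-2 + 10) + (17144 - 1*(-237))) = (-24370 + 1/(-8450))*(7*sqrt(8) + (17144 + 237)) = (-24370 - 1/8450)*(7*(2*sqrt(2)) + 17381) = -205926501*(14*sqrt(2) + 17381)/8450 = -205926501*(17381 + 14*sqrt(2))/8450 = -275323731837/650 - 1441485507*sqrt(2)/4225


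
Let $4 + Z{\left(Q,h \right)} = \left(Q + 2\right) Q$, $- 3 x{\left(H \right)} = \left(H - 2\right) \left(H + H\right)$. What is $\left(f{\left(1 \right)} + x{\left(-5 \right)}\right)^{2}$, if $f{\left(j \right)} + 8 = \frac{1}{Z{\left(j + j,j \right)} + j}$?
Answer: $\frac{218089}{225} \approx 969.28$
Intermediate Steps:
$x{\left(H \right)} = - \frac{2 H \left(-2 + H\right)}{3}$ ($x{\left(H \right)} = - \frac{\left(H - 2\right) \left(H + H\right)}{3} = - \frac{\left(-2 + H\right) 2 H}{3} = - \frac{2 H \left(-2 + H\right)}{3}$)
$Z{\left(Q,h \right)} = -4 + Q \left(2 + Q\right)$ ($Z{\left(Q,h \right)} = -4 + \left(Q + 2\right) Q = -4 + \left(2 + Q\right) Q = -4 + Q \left(2 + Q\right)$)
$f{\left(j \right)} = -8 + \frac{1}{-4 + 4 j^{2} + 5 j}$ ($f{\left(j \right)} = -8 + \frac{1}{\left(-4 + \left(j + j\right)^{2} + 2 \left(j + j\right)\right) + j} = -8 + \frac{1}{\left(-4 + \left(2 j\right)^{2} + 2 \cdot 2 j\right) + j} = -8 + \frac{1}{\left(-4 + 4 j^{2} + 4 j\right) + j} = -8 + \frac{1}{\left(-4 + 4 j + 4 j^{2}\right) + j} = -8 + \frac{1}{-4 + 4 j^{2} + 5 j}$)
$\left(f{\left(1 \right)} + x{\left(-5 \right)}\right)^{2} = \left(\frac{33 - 40 - 32 \cdot 1^{2}}{-4 + 4 \cdot 1^{2} + 5 \cdot 1} + \frac{2}{3} \left(-5\right) \left(2 - -5\right)\right)^{2} = \left(\frac{33 - 40 - 32}{-4 + 4 \cdot 1 + 5} + \frac{2}{3} \left(-5\right) \left(2 + 5\right)\right)^{2} = \left(\frac{33 - 40 - 32}{-4 + 4 + 5} + \frac{2}{3} \left(-5\right) 7\right)^{2} = \left(\frac{1}{5} \left(-39\right) - \frac{70}{3}\right)^{2} = \left(- \frac{39}{5} - \frac{70}{3}\right)^{2} = \left(- \frac{467}{15}\right)^{2} = \frac{218089}{225}$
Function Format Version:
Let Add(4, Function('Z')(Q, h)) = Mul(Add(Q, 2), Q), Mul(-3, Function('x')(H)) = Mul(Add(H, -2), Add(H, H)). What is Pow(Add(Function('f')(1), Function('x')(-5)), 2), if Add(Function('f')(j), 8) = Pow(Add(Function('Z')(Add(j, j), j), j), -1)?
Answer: Rational(218089, 225) ≈ 969.28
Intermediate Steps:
Function('x')(H) = Mul(Rational(-2, 3), H, Add(-2, H)) (Function('x')(H) = Mul(Rational(-1, 3), Mul(Add(H, -2), Add(H, H))) = Mul(Rational(-1, 3), Mul(Add(-2, H), Mul(2, H))) = Mul(Rational(-1, 3), Mul(2, H, Add(-2, H))) = Mul(Rational(-2, 3), H, Add(-2, H)))
Function('Z')(Q, h) = Add(-4, Mul(Q, Add(2, Q))) (Function('Z')(Q, h) = Add(-4, Mul(Add(Q, 2), Q)) = Add(-4, Mul(Add(2, Q), Q)) = Add(-4, Mul(Q, Add(2, Q))))
Function('f')(j) = Add(-8, Pow(Add(-4, Mul(4, Pow(j, 2)), Mul(5, j)), -1)) (Function('f')(j) = Add(-8, Pow(Add(Add(-4, Pow(Add(j, j), 2), Mul(2, Add(j, j))), j), -1)) = Add(-8, Pow(Add(Add(-4, Pow(Mul(2, j), 2), Mul(2, Mul(2, j))), j), -1)) = Add(-8, Pow(Add(Add(-4, Mul(4, Pow(j, 2)), Mul(4, j)), j), -1)) = Add(-8, Pow(Add(Add(-4, Mul(4, j), Mul(4, Pow(j, 2))), j), -1)) = Add(-8, Pow(Add(-4, Mul(4, Pow(j, 2)), Mul(5, j)), -1)))
Pow(Add(Function('f')(1), Function('x')(-5)), 2) = Pow(Add(Mul(Pow(Add(-4, Mul(4, Pow(1, 2)), Mul(5, 1)), -1), Add(33, Mul(-40, 1), Mul(-32, Pow(1, 2)))), Mul(Rational(2, 3), -5, Add(2, Mul(-1, -5)))), 2) = Pow(Add(Mul(Pow(Add(-4, Mul(4, 1), 5), -1), Add(33, -40, Mul(-32, 1))), Mul(Rational(2, 3), -5, Add(2, 5))), 2) = Pow(Add(Mul(Pow(Add(-4, 4, 5), -1), Add(33, -40, -32)), Mul(Rational(2, 3), -5, 7)), 2) = Pow(Add(Mul(Pow(5, -1), -39), Rational(-70, 3)), 2) = Pow(Add(Mul(Rational(1, 5), -39), Rational(-70, 3)), 2) = Pow(Add(Rational(-39, 5), Rational(-70, 3)), 2) = Pow(Rational(-467, 15), 2) = Rational(218089, 225)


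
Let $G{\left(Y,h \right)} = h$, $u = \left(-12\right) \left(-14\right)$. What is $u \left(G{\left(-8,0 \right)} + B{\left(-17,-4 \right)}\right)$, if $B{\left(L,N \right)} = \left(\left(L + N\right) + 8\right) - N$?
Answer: $-1512$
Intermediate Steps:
$u = 168$
$B{\left(L,N \right)} = 8 + L$ ($B{\left(L,N \right)} = \left(8 + L + N\right) - N = 8 + L$)
$u \left(G{\left(-8,0 \right)} + B{\left(-17,-4 \right)}\right) = 168 \left(0 + \left(8 - 17\right)\right) = 168 \left(0 - 9\right) = 168 \left(-9\right) = -1512$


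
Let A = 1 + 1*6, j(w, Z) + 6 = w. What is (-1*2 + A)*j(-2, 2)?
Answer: -40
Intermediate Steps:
j(w, Z) = -6 + w
A = 7 (A = 1 + 6 = 7)
(-1*2 + A)*j(-2, 2) = (-1*2 + 7)*(-6 - 2) = (-2 + 7)*(-8) = 5*(-8) = -40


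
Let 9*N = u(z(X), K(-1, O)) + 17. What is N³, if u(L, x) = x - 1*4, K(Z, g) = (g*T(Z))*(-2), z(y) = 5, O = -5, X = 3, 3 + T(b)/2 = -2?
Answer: -24389/27 ≈ -903.30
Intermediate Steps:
T(b) = -10 (T(b) = -6 + 2*(-2) = -6 - 4 = -10)
K(Z, g) = 20*g (K(Z, g) = (g*(-10))*(-2) = -10*g*(-2) = 20*g)
u(L, x) = -4 + x (u(L, x) = x - 4 = -4 + x)
N = -29/3 (N = ((-4 + 20*(-5)) + 17)/9 = ((-4 - 100) + 17)/9 = (-104 + 17)/9 = (⅑)*(-87) = -29/3 ≈ -9.6667)
N³ = (-29/3)³ = -24389/27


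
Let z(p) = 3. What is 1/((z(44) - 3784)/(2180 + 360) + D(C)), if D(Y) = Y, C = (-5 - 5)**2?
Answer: 2540/250219 ≈ 0.010151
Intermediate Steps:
C = 100 (C = (-10)**2 = 100)
1/((z(44) - 3784)/(2180 + 360) + D(C)) = 1/((3 - 3784)/(2180 + 360) + 100) = 1/(-3781/2540 + 100) = 1/(250219/2540) = 2540/250219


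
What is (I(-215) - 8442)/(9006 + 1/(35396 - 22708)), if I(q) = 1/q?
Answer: -23029113328/24567647735 ≈ -0.93738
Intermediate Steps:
(I(-215) - 8442)/(9006 + 1/(35396 - 22708)) = (1/(-215) - 8442)/(9006 + 1/(35396 - 22708)) = (-1/215 - 8442)/(9006 + 1/12688) = -1815031/(215*(9006 + 1/12688)) = -1815031/(215*114268129/12688) = -1815031/215*12688/114268129 = -23029113328/24567647735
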